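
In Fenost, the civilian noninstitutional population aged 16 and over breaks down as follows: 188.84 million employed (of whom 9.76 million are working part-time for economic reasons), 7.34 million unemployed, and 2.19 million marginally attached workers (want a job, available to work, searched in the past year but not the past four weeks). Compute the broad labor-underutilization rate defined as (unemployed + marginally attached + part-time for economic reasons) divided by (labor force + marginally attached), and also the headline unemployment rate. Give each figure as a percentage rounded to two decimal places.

Labor force = 188.84 + 7.34 = 196.18 million.
Numerator = 7.34 + 2.19 + 9.76 = 19.29 million.
Denominator = 196.18 + 2.19 = 198.37 million.
Broad rate = 19.29 / 198.37 = 9.72%.
Headline unemployment rate = 7.34 / 196.18 = 3.74%.

Broad underutilization rate ≈ 9.72%; headline unemployment rate ≈ 3.74%.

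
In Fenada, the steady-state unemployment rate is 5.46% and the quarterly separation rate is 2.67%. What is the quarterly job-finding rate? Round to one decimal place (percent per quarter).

From u* = s/(s+f): f = s·(1−u)/u.
f = 2.67 × (1 − 0.0546) / 0.0546 = 2.5242 / 0.0546 ≈ 46.2% per quarter.

Job-finding rate ≈ 46.2% per quarter.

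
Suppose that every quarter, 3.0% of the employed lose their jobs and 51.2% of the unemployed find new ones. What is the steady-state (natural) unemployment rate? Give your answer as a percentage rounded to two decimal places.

At steady state the flows balance: s·E = f·U, so U/(E+U) = s/(s+f).
u* = 3.0 / (3.0 + 51.2) = 3.0 / 54.20 = 5.54%.

Steady-state unemployment rate ≈ 5.54%.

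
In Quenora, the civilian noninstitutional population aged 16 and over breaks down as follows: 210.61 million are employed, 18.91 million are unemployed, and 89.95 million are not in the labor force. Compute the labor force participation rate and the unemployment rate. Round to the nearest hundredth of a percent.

Labor force participation rate ≈ 71.84%; unemployment rate ≈ 8.24%.

Labor force = employed + unemployed = 210.61 + 18.91 = 229.52 million.
Working-age population = 229.52 + 89.95 = 319.47 million.
Unemployment rate = 18.91 / 229.52 = 8.24%.
Labor force participation rate = 229.52 / 319.47 = 71.84%.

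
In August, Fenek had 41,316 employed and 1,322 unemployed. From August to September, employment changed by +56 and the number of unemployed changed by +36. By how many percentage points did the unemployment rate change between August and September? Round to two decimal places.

The unemployment rate changed by +0.08 percentage points.

August: labor force = 41,316 + 1,322 = 42,638; u = 1,322/42,638 = 3.10%.
September: labor force = 41,372 + 1,358 = 42,730; u = 1,358/42,730 = 3.18%.
Change = 3.18% − 3.10% = +0.08 pp.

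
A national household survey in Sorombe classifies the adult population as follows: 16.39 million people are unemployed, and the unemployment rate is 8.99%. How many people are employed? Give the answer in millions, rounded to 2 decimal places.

About 165.92 million are employed.

Labor force = U / u = 16.39 / 0.0899 ≈ 182.31 million.
Employed = labor force − unemployed = 182.31 − 16.39 = 165.92 million.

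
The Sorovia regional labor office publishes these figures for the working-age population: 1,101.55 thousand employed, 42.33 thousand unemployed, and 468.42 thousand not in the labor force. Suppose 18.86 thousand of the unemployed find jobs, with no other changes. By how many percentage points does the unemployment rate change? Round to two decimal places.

The unemployment rate changes by −1.65 percentage points.

Initially, labor force = 1,101.55 + 42.33 = 1,143.88 thousand, so u = 42.33/1,143.88 = 3.70%.
After the change, unemployed falls and employed rises by 18.86; labor force unchanged → E = 1,120.41, U = 23.47, labor force = 1,143.88 thousand.
New unemployment rate = 23.47 / 1,143.88 = 2.05%.
Change = 2.05% − 3.70% = −1.65 percentage points.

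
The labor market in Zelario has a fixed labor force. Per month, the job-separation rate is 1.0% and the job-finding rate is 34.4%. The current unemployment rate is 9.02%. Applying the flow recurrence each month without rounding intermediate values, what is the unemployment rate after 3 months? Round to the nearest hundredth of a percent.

Unemployment rate after three months ≈ 4.49%.

With a fixed labor force, u_{t+1} = u_t + s·(1−u_t) − f·u_t = u_t·(1−s−f) + s.
Here 1−s−f = 0.646 and s = 0.010.
u_1 = 0.090200 × 0.646 + 0.010 = 0.068269.
u_2 = 0.068269 × 0.646 + 0.010 = 0.054102.
u_3 = 0.054102 × 0.646 + 0.010 = 0.044950.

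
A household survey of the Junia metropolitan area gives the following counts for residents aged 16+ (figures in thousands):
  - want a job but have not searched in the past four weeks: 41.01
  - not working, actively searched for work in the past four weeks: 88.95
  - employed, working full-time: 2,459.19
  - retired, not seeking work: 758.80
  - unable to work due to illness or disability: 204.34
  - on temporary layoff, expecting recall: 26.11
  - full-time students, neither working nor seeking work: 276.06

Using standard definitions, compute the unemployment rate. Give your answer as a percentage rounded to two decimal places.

Employed = 2,459.19 thousand.
Unemployed = 88.95 + 26.11 = 115.06 thousand (jobless and actively searching, or on temporary layoff).
Labor force = 2,459.19 + 115.06 = 2,574.25 thousand.
Unemployment rate = 115.06 / 2,574.25 = 4.47%.

Unemployment rate ≈ 4.47%.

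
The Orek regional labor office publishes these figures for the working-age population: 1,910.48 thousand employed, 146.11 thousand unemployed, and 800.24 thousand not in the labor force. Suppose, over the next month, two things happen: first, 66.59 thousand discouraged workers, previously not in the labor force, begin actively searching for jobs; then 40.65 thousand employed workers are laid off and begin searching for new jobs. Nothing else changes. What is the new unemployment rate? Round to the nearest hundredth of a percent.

Initially, labor force = 1,910.48 + 146.11 = 2,056.59 thousand, so u = 146.11/2,056.59 = 7.10%.
After the first change, unemployed and labor force both rise by 66.59 → E = 1,910.48, U = 212.70, labor force = 2,123.18 thousand.
After the second change, employed falls and unemployed rises by 40.65; labor force unchanged → E = 1,869.83, U = 253.35, labor force = 2,123.18 thousand.
New unemployment rate = 253.35 / 2,123.18 = 11.93%.

New unemployment rate ≈ 11.93%.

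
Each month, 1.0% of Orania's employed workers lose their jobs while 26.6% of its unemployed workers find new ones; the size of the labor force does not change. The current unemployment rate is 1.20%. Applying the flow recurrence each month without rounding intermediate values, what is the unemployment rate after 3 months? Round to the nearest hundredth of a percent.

With a fixed labor force, u_{t+1} = u_t + s·(1−u_t) − f·u_t = u_t·(1−s−f) + s.
Here 1−s−f = 0.724 and s = 0.010.
u_1 = 0.012000 × 0.724 + 0.010 = 0.018688.
u_2 = 0.018688 × 0.724 + 0.010 = 0.023530.
u_3 = 0.023530 × 0.724 + 0.010 = 0.027036.

Unemployment rate after three months ≈ 2.70%.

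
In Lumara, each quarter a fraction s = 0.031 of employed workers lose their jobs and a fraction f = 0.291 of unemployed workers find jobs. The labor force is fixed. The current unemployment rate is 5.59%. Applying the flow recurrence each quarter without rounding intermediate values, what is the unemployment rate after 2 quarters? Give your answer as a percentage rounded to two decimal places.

Unemployment rate after two quarters ≈ 7.77%.

With a fixed labor force, u_{t+1} = u_t + s·(1−u_t) − f·u_t = u_t·(1−s−f) + s.
Here 1−s−f = 0.678 and s = 0.031.
u_1 = 0.055900 × 0.678 + 0.031 = 0.068900.
u_2 = 0.068900 × 0.678 + 0.031 = 0.077714.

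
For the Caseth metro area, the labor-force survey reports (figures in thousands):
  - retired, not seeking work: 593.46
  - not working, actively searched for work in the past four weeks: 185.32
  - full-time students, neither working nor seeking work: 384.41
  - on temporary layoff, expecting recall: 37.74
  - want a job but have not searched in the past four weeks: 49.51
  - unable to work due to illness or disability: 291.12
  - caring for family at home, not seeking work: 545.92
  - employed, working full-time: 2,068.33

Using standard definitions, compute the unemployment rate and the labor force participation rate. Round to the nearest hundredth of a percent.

Unemployment rate ≈ 9.73%; labor force participation rate ≈ 55.14%.

Employed = 2,068.33 thousand.
Unemployed = 185.32 + 37.74 = 223.06 thousand (jobless and actively searching, or on temporary layoff).
Labor force = 2,068.33 + 223.06 = 2,291.39 thousand.
Not in labor force = 593.46 + 384.41 + 49.51 + 291.12 + 545.92 = 1,864.42 thousand (those not working and not actively searching are outside the labor force — including those who want a job but have given up searching).
Civilian working-age population = 2,291.39 + 1,864.42 = 4,155.81 thousand.
Unemployment rate = 223.06 / 2,291.39 = 9.73%.
Labor force participation rate = 2,291.39 / 4,155.81 = 55.14%.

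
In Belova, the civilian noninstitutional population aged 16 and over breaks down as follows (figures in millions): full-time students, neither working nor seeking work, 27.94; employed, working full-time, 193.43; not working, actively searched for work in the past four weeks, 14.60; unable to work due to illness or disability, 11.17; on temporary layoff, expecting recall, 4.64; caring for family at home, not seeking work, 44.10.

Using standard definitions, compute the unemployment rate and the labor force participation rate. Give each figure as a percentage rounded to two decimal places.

Employed = 193.43 million.
Unemployed = 14.60 + 4.64 = 19.24 million (jobless and actively searching, or on temporary layoff).
Labor force = 193.43 + 19.24 = 212.67 million.
Not in labor force = 27.94 + 11.17 + 44.10 = 83.21 million (those not working and not actively searching are outside the labor force).
Civilian working-age population = 212.67 + 83.21 = 295.88 million.
Unemployment rate = 19.24 / 212.67 = 9.05%.
Labor force participation rate = 212.67 / 295.88 = 71.88%.

Unemployment rate ≈ 9.05%; labor force participation rate ≈ 71.88%.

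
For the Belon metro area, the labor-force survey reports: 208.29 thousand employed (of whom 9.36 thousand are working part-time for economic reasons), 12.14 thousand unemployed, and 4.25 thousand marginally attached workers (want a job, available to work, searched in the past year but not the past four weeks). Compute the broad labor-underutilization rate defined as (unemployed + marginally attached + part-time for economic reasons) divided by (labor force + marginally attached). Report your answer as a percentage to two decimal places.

Broad underutilization rate ≈ 11.46%.

Labor force = 208.29 + 12.14 = 220.43 thousand.
Numerator = 12.14 + 4.25 + 9.36 = 25.75 thousand.
Denominator = 220.43 + 4.25 = 224.68 thousand.
Broad rate = 25.75 / 224.68 = 11.46%.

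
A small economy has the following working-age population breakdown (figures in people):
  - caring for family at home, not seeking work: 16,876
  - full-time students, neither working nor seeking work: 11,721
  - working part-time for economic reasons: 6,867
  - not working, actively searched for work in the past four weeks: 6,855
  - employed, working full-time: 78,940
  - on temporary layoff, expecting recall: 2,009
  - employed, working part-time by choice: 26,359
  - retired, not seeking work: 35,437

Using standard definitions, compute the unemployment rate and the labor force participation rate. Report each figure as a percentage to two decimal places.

Unemployment rate ≈ 7.32%; labor force participation rate ≈ 65.40%.

Employed = 6,867 + 78,940 + 26,359 = 112,166 (anyone who worked, including part-time for economic reasons, counts as employed).
Unemployed = 6,855 + 2,009 = 8,864 (jobless and actively searching, or on temporary layoff).
Labor force = 112,166 + 8,864 = 121,030.
Not in labor force = 16,876 + 11,721 + 35,437 = 64,034 (those not working and not actively searching are outside the labor force).
Civilian working-age population = 121,030 + 64,034 = 185,064.
Unemployment rate = 8,864 / 121,030 = 7.32%.
Labor force participation rate = 121,030 / 185,064 = 65.40%.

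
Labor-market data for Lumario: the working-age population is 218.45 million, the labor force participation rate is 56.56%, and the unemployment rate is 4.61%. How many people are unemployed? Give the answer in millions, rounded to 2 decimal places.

About 5.70 million are unemployed.

Labor force = 0.5656 × 218.45 = 123.56 million.
Unemployed = 0.0461 × 123.56 ≈ 5.70 million.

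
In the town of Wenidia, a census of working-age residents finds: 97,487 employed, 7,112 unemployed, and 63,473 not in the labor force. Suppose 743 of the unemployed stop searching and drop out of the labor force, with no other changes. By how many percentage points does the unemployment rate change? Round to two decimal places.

Initially, labor force = 97,487 + 7,112 = 104,599, so u = 7,112/104,599 = 6.80%.
After the change, unemployed and labor force both fall by 743 → E = 97,487, U = 6,369, labor force = 103,856.
New unemployment rate = 6,369 / 103,856 = 6.13%.
Change = 6.13% − 6.80% = −0.67 percentage points.

The unemployment rate changes by −0.67 percentage points.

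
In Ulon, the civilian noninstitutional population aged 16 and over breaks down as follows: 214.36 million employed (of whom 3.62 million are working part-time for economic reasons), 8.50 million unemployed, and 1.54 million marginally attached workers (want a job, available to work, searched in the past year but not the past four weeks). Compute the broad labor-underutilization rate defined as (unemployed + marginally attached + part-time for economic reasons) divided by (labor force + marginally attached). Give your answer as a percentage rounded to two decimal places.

Broad underutilization rate ≈ 6.09%.

Labor force = 214.36 + 8.50 = 222.86 million.
Numerator = 8.50 + 1.54 + 3.62 = 13.66 million.
Denominator = 222.86 + 1.54 = 224.40 million.
Broad rate = 13.66 / 224.40 = 6.09%.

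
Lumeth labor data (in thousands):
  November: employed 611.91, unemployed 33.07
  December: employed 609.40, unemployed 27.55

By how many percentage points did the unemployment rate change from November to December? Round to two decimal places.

November: labor force = 611.91 + 33.07 = 644.98; u = 33.07/644.98 = 5.13%.
December: labor force = 609.40 + 27.55 = 636.95; u = 27.55/636.95 = 4.33%.
Change = 4.33% − 5.13% = −0.80 pp.

The unemployment rate changed by −0.80 percentage points.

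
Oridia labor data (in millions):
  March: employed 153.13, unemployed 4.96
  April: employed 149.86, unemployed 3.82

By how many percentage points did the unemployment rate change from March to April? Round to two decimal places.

The unemployment rate changed by −0.65 percentage points.

March: labor force = 153.13 + 4.96 = 158.09; u = 4.96/158.09 = 3.14%.
April: labor force = 149.86 + 3.82 = 153.68; u = 3.82/153.68 = 2.49%.
Change = 2.49% − 3.14% = −0.65 pp.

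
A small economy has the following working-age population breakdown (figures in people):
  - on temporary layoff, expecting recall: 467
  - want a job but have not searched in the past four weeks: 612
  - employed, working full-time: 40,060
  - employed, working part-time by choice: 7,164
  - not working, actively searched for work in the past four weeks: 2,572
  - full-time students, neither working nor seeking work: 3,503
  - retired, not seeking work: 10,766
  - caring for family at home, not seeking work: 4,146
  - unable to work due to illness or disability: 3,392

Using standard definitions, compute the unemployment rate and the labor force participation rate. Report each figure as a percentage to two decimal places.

Employed = 40,060 + 7,164 = 47,224.
Unemployed = 467 + 2,572 = 3,039 (jobless and actively searching, or on temporary layoff).
Labor force = 47,224 + 3,039 = 50,263.
Not in labor force = 612 + 3,503 + 10,766 + 4,146 + 3,392 = 22,419 (those not working and not actively searching are outside the labor force — including those who want a job but have given up searching).
Civilian working-age population = 50,263 + 22,419 = 72,682.
Unemployment rate = 3,039 / 50,263 = 6.05%.
Labor force participation rate = 50,263 / 72,682 = 69.15%.

Unemployment rate ≈ 6.05%; labor force participation rate ≈ 69.15%.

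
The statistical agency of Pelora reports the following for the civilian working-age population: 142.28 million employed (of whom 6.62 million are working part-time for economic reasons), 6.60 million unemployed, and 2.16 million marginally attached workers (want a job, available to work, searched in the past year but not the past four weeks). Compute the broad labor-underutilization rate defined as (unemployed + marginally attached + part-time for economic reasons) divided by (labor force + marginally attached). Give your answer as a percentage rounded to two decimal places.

Broad underutilization rate ≈ 10.18%.

Labor force = 142.28 + 6.60 = 148.88 million.
Numerator = 6.60 + 2.16 + 6.62 = 15.38 million.
Denominator = 148.88 + 2.16 = 151.04 million.
Broad rate = 15.38 / 151.04 = 10.18%.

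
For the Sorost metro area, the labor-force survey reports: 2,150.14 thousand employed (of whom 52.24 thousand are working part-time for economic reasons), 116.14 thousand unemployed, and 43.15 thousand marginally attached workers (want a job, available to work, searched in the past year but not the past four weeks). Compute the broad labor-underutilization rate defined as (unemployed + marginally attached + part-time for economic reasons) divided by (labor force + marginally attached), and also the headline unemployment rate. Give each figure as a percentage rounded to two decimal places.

Labor force = 2,150.14 + 116.14 = 2,266.28 thousand.
Numerator = 116.14 + 43.15 + 52.24 = 211.53 thousand.
Denominator = 2,266.28 + 43.15 = 2,309.43 thousand.
Broad rate = 211.53 / 2,309.43 = 9.16%.
Headline unemployment rate = 116.14 / 2,266.28 = 5.12%.

Broad underutilization rate ≈ 9.16%; headline unemployment rate ≈ 5.12%.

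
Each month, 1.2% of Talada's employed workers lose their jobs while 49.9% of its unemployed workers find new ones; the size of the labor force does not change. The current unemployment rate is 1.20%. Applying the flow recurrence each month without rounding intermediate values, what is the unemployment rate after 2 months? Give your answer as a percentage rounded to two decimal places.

Unemployment rate after two months ≈ 2.07%.

With a fixed labor force, u_{t+1} = u_t + s·(1−u_t) − f·u_t = u_t·(1−s−f) + s.
Here 1−s−f = 0.489 and s = 0.012.
u_1 = 0.012000 × 0.489 + 0.012 = 0.017868.
u_2 = 0.017868 × 0.489 + 0.012 = 0.020737.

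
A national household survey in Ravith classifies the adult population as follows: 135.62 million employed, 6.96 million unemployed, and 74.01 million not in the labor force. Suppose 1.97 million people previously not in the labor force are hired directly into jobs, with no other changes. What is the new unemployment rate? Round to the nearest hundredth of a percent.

New unemployment rate ≈ 4.81%.

Initially, labor force = 135.62 + 6.96 = 142.58 million, so u = 6.96/142.58 = 4.88%.
After the change, employed and labor force both rise by 1.97; unemployed unchanged → E = 137.59, U = 6.96, labor force = 144.55 million.
New unemployment rate = 6.96 / 144.55 = 4.81%.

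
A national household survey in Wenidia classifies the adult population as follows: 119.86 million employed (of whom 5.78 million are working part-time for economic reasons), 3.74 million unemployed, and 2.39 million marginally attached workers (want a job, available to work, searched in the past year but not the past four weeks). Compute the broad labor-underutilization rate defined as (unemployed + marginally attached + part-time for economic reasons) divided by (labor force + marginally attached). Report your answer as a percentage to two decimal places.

Broad underutilization rate ≈ 9.45%.

Labor force = 119.86 + 3.74 = 123.60 million.
Numerator = 3.74 + 2.39 + 5.78 = 11.91 million.
Denominator = 123.60 + 2.39 = 125.99 million.
Broad rate = 11.91 / 125.99 = 9.45%.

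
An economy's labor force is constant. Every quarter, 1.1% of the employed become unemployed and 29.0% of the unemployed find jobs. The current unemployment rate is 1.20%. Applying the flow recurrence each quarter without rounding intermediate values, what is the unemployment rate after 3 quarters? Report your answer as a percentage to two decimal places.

With a fixed labor force, u_{t+1} = u_t + s·(1−u_t) − f·u_t = u_t·(1−s−f) + s.
Here 1−s−f = 0.699 and s = 0.011.
u_1 = 0.012000 × 0.699 + 0.011 = 0.019388.
u_2 = 0.019388 × 0.699 + 0.011 = 0.024552.
u_3 = 0.024552 × 0.699 + 0.011 = 0.028162.

Unemployment rate after three quarters ≈ 2.82%.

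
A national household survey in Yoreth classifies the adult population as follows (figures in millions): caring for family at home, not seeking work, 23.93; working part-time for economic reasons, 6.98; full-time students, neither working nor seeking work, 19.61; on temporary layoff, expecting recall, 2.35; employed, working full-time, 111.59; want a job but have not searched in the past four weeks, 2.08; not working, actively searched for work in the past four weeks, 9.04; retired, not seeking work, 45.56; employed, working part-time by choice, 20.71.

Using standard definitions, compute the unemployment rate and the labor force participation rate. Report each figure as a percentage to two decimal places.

Unemployment rate ≈ 7.56%; labor force participation rate ≈ 62.30%.

Employed = 6.98 + 111.59 + 20.71 = 139.28 million (anyone who worked, including part-time for economic reasons, counts as employed).
Unemployed = 2.35 + 9.04 = 11.39 million (jobless and actively searching, or on temporary layoff).
Labor force = 139.28 + 11.39 = 150.67 million.
Not in labor force = 23.93 + 19.61 + 2.08 + 45.56 = 91.18 million (those not working and not actively searching are outside the labor force — including those who want a job but have given up searching).
Civilian working-age population = 150.67 + 91.18 = 241.85 million.
Unemployment rate = 11.39 / 150.67 = 7.56%.
Labor force participation rate = 150.67 / 241.85 = 62.30%.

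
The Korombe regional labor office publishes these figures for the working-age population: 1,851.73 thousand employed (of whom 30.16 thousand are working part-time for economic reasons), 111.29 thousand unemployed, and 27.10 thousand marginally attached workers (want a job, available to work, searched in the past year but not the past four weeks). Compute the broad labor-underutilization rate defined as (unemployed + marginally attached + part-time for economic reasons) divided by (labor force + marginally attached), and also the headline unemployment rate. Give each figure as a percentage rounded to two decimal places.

Labor force = 1,851.73 + 111.29 = 1,963.02 thousand.
Numerator = 111.29 + 27.10 + 30.16 = 168.55 thousand.
Denominator = 1,963.02 + 27.10 = 1,990.12 thousand.
Broad rate = 168.55 / 1,990.12 = 8.47%.
Headline unemployment rate = 111.29 / 1,963.02 = 5.67%.

Broad underutilization rate ≈ 8.47%; headline unemployment rate ≈ 5.67%.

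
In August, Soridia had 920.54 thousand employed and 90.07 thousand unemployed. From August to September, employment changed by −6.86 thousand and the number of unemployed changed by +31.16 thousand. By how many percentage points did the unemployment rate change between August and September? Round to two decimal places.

The unemployment rate changed by +2.80 percentage points.

August: labor force = 920.54 + 90.07 = 1,010.61; u = 90.07/1,010.61 = 8.91%.
September: labor force = 913.68 + 121.23 = 1,034.91; u = 121.23/1,034.91 = 11.71%.
Change = 11.71% − 8.91% = +2.80 pp.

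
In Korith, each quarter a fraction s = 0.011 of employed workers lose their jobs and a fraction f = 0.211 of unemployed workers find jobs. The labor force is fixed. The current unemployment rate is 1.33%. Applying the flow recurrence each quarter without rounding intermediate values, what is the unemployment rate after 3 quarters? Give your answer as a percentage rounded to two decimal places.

Unemployment rate after three quarters ≈ 3.25%.

With a fixed labor force, u_{t+1} = u_t + s·(1−u_t) − f·u_t = u_t·(1−s−f) + s.
Here 1−s−f = 0.778 and s = 0.011.
u_1 = 0.013300 × 0.778 + 0.011 = 0.021347.
u_2 = 0.021347 × 0.778 + 0.011 = 0.027608.
u_3 = 0.027608 × 0.778 + 0.011 = 0.032479.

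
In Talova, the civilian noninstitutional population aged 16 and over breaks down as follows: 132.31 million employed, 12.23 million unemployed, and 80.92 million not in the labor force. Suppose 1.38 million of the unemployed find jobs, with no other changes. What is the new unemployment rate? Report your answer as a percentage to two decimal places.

New unemployment rate ≈ 7.51%.

Initially, labor force = 132.31 + 12.23 = 144.54 million, so u = 12.23/144.54 = 8.46%.
After the change, unemployed falls and employed rises by 1.38; labor force unchanged → E = 133.69, U = 10.85, labor force = 144.54 million.
New unemployment rate = 10.85 / 144.54 = 7.51%.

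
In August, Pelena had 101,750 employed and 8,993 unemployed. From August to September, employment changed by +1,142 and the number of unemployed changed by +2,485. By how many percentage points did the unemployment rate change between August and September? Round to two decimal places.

The unemployment rate changed by +1.92 percentage points.

August: labor force = 101,750 + 8,993 = 110,743; u = 8,993/110,743 = 8.12%.
September: labor force = 102,892 + 11,478 = 114,370; u = 11,478/114,370 = 10.04%.
Change = 10.04% − 8.12% = +1.92 pp.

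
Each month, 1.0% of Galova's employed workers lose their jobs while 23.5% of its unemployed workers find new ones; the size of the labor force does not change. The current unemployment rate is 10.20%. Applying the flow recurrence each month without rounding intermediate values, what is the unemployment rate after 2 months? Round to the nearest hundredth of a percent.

With a fixed labor force, u_{t+1} = u_t + s·(1−u_t) − f·u_t = u_t·(1−s−f) + s.
Here 1−s−f = 0.755 and s = 0.010.
u_1 = 0.102000 × 0.755 + 0.010 = 0.087010.
u_2 = 0.087010 × 0.755 + 0.010 = 0.075693.

Unemployment rate after two months ≈ 7.57%.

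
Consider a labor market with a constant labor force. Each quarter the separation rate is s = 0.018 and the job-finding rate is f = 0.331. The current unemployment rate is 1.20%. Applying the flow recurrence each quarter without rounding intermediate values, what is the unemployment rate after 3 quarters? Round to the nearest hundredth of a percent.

With a fixed labor force, u_{t+1} = u_t + s·(1−u_t) − f·u_t = u_t·(1−s−f) + s.
Here 1−s−f = 0.651 and s = 0.018.
u_1 = 0.012000 × 0.651 + 0.018 = 0.025812.
u_2 = 0.025812 × 0.651 + 0.018 = 0.034804.
u_3 = 0.034804 × 0.651 + 0.018 = 0.040657.

Unemployment rate after three quarters ≈ 4.07%.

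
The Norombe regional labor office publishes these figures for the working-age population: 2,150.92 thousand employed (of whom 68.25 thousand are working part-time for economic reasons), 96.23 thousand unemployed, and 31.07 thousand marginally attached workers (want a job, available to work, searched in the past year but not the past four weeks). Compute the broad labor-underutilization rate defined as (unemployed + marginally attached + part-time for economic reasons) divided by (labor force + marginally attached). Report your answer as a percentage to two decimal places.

Broad underutilization rate ≈ 8.58%.

Labor force = 2,150.92 + 96.23 = 2,247.15 thousand.
Numerator = 96.23 + 31.07 + 68.25 = 195.55 thousand.
Denominator = 2,247.15 + 31.07 = 2,278.22 thousand.
Broad rate = 195.55 / 2,278.22 = 8.58%.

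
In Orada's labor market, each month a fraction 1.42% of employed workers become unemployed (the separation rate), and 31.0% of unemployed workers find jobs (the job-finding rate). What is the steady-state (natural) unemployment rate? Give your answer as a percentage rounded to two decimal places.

At steady state the flows balance: s·E = f·U, so U/(E+U) = s/(s+f).
u* = 1.42 / (1.42 + 31.0) = 1.42 / 32.42 = 4.38%.

Steady-state unemployment rate ≈ 4.38%.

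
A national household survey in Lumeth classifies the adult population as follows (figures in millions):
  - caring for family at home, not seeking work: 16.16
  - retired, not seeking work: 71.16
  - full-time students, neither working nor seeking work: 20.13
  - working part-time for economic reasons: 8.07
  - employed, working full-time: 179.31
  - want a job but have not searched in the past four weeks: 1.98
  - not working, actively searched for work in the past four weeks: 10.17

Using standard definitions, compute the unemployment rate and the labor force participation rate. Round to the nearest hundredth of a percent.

Unemployment rate ≈ 5.15%; labor force participation rate ≈ 64.35%.

Employed = 8.07 + 179.31 = 187.38 million (anyone who worked, including part-time for economic reasons, counts as employed).
Unemployed = 10.17 million.
Labor force = 187.38 + 10.17 = 197.55 million.
Not in labor force = 16.16 + 71.16 + 20.13 + 1.98 = 109.43 million (those not working and not actively searching are outside the labor force — including those who want a job but have given up searching).
Civilian working-age population = 197.55 + 109.43 = 306.98 million.
Unemployment rate = 10.17 / 197.55 = 5.15%.
Labor force participation rate = 197.55 / 306.98 = 64.35%.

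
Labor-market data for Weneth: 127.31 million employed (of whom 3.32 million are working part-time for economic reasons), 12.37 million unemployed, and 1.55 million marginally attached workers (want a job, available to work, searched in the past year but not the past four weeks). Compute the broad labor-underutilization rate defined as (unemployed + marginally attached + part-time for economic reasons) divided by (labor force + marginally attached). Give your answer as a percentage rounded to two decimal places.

Labor force = 127.31 + 12.37 = 139.68 million.
Numerator = 12.37 + 1.55 + 3.32 = 17.24 million.
Denominator = 139.68 + 1.55 = 141.23 million.
Broad rate = 17.24 / 141.23 = 12.21%.

Broad underutilization rate ≈ 12.21%.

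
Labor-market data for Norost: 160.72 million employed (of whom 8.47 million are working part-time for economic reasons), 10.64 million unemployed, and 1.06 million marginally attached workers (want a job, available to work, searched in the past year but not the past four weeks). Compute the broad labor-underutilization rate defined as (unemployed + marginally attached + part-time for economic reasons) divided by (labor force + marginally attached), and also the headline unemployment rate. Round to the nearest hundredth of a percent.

Labor force = 160.72 + 10.64 = 171.36 million.
Numerator = 10.64 + 1.06 + 8.47 = 20.17 million.
Denominator = 171.36 + 1.06 = 172.42 million.
Broad rate = 20.17 / 172.42 = 11.70%.
Headline unemployment rate = 10.64 / 171.36 = 6.21%.

Broad underutilization rate ≈ 11.70%; headline unemployment rate ≈ 6.21%.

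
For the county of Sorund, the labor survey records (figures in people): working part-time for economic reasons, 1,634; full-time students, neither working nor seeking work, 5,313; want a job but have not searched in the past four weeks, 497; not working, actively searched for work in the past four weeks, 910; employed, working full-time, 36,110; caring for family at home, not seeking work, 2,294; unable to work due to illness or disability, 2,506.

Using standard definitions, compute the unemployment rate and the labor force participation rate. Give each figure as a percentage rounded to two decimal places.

Unemployment rate ≈ 2.35%; labor force participation rate ≈ 78.46%.

Employed = 1,634 + 36,110 = 37,744 (anyone who worked, including part-time for economic reasons, counts as employed).
Unemployed = 910.
Labor force = 37,744 + 910 = 38,654.
Not in labor force = 5,313 + 497 + 2,294 + 2,506 = 10,610 (those not working and not actively searching are outside the labor force — including those who want a job but have given up searching).
Civilian working-age population = 38,654 + 10,610 = 49,264.
Unemployment rate = 910 / 38,654 = 2.35%.
Labor force participation rate = 38,654 / 49,264 = 78.46%.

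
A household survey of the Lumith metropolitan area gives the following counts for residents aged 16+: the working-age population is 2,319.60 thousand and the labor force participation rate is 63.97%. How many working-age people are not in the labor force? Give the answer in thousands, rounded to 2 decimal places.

About 835.75 thousand are not in the labor force.

Share not in the labor force = 1 − 0.6397 = 0.3603.
Not in labor force = 0.3603 × 2,319.60 ≈ 835.75 thousand.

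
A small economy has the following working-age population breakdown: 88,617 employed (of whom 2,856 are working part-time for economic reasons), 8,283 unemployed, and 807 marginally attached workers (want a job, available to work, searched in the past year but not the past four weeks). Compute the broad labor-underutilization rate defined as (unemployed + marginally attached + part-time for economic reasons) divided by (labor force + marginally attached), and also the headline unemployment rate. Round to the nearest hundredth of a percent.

Broad underutilization rate ≈ 12.23%; headline unemployment rate ≈ 8.55%.

Labor force = 88,617 + 8,283 = 96,900.
Numerator = 8,283 + 807 + 2,856 = 11,946.
Denominator = 96,900 + 807 = 97,707.
Broad rate = 11,946 / 97,707 = 12.23%.
Headline unemployment rate = 8,283 / 96,900 = 8.55%.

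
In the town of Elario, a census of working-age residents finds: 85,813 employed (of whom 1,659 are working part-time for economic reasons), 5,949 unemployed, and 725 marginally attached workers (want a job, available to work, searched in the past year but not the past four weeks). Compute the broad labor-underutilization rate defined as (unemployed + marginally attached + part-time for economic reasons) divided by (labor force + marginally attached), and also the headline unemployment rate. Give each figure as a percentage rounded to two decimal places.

Labor force = 85,813 + 5,949 = 91,762.
Numerator = 5,949 + 725 + 1,659 = 8,333.
Denominator = 91,762 + 725 = 92,487.
Broad rate = 8,333 / 92,487 = 9.01%.
Headline unemployment rate = 5,949 / 91,762 = 6.48%.

Broad underutilization rate ≈ 9.01%; headline unemployment rate ≈ 6.48%.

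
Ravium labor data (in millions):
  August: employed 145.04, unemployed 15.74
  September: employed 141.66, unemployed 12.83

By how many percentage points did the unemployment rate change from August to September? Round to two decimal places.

The unemployment rate changed by −1.49 percentage points.

August: labor force = 145.04 + 15.74 = 160.78; u = 15.74/160.78 = 9.79%.
September: labor force = 141.66 + 12.83 = 154.49; u = 12.83/154.49 = 8.30%.
Change = 8.30% − 9.79% = −1.49 pp.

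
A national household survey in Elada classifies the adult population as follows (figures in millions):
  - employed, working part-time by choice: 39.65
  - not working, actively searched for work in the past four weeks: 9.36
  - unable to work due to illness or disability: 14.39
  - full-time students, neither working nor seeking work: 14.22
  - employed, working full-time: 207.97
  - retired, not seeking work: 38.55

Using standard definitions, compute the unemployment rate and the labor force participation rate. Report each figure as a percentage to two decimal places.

Unemployment rate ≈ 3.64%; labor force participation rate ≈ 79.28%.

Employed = 39.65 + 207.97 = 247.62 million.
Unemployed = 9.36 million.
Labor force = 247.62 + 9.36 = 256.98 million.
Not in labor force = 14.39 + 14.22 + 38.55 = 67.16 million (those not working and not actively searching are outside the labor force).
Civilian working-age population = 256.98 + 67.16 = 324.14 million.
Unemployment rate = 9.36 / 256.98 = 3.64%.
Labor force participation rate = 256.98 / 324.14 = 79.28%.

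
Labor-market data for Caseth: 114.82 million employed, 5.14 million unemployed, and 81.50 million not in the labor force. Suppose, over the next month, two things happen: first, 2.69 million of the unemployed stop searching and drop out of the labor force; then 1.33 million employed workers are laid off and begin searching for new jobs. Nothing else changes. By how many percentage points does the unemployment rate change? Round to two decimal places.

Initially, labor force = 114.82 + 5.14 = 119.96 million, so u = 5.14/119.96 = 4.28%.
After the first change, unemployed and labor force both fall by 2.69 → E = 114.82, U = 2.45, labor force = 117.27 million.
After the second change, employed falls and unemployed rises by 1.33; labor force unchanged → E = 113.49, U = 3.78, labor force = 117.27 million.
New unemployment rate = 3.78 / 117.27 = 3.22%.
Change = 3.22% − 4.28% = −1.06 percentage points.

The unemployment rate changes by −1.06 percentage points.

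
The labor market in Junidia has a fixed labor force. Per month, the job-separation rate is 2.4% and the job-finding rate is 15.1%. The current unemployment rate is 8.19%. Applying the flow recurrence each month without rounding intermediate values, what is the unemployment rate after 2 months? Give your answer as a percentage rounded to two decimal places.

Unemployment rate after two months ≈ 9.95%.

With a fixed labor force, u_{t+1} = u_t + s·(1−u_t) − f·u_t = u_t·(1−s−f) + s.
Here 1−s−f = 0.825 and s = 0.024.
u_1 = 0.081900 × 0.825 + 0.024 = 0.091567.
u_2 = 0.091567 × 0.825 + 0.024 = 0.099543.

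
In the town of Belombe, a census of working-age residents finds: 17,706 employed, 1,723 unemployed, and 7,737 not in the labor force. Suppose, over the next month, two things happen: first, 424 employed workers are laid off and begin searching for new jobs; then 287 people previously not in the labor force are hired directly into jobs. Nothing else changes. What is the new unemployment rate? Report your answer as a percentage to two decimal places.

New unemployment rate ≈ 10.89%.

Initially, labor force = 17,706 + 1,723 = 19,429, so u = 1,723/19,429 = 8.87%.
After the first change, employed falls and unemployed rises by 424; labor force unchanged → E = 17,282, U = 2,147, labor force = 19,429.
After the second change, employed and labor force both rise by 287; unemployed unchanged → E = 17,569, U = 2,147, labor force = 19,716.
New unemployment rate = 2,147 / 19,716 = 10.89%.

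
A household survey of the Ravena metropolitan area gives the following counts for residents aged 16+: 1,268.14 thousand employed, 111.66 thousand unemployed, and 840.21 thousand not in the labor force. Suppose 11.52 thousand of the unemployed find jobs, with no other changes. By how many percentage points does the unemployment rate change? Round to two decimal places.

The unemployment rate changes by −0.83 percentage points.

Initially, labor force = 1,268.14 + 111.66 = 1,379.80 thousand, so u = 111.66/1,379.80 = 8.09%.
After the change, unemployed falls and employed rises by 11.52; labor force unchanged → E = 1,279.66, U = 100.14, labor force = 1,379.80 thousand.
New unemployment rate = 100.14 / 1,379.80 = 7.26%.
Change = 7.26% − 8.09% = −0.83 percentage points.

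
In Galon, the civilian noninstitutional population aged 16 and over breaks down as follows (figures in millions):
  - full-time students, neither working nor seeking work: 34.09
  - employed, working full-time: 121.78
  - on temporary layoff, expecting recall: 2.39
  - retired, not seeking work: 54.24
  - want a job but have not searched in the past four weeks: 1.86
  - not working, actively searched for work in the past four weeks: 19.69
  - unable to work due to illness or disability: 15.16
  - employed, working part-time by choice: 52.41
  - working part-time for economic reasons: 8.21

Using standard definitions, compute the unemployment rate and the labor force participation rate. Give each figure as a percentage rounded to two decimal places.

Unemployment rate ≈ 10.80%; labor force participation rate ≈ 66.00%.

Employed = 121.78 + 52.41 + 8.21 = 182.40 million (anyone who worked, including part-time for economic reasons, counts as employed).
Unemployed = 2.39 + 19.69 = 22.08 million (jobless and actively searching, or on temporary layoff).
Labor force = 182.40 + 22.08 = 204.48 million.
Not in labor force = 34.09 + 54.24 + 1.86 + 15.16 = 105.35 million (those not working and not actively searching are outside the labor force — including those who want a job but have given up searching).
Civilian working-age population = 204.48 + 105.35 = 309.83 million.
Unemployment rate = 22.08 / 204.48 = 10.80%.
Labor force participation rate = 204.48 / 309.83 = 66.00%.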